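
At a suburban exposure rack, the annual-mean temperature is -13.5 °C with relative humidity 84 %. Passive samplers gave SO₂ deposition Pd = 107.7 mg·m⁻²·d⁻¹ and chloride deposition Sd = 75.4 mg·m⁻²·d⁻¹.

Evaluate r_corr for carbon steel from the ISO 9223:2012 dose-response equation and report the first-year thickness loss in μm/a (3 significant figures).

carbon steel: T≤10 °C ⇒ hinge +0.150·(-13.5−10) = -3.5250
  Pd branch = 1.77·Pd^0.52·e^(0.02·RH+f) = 3.188 μm/a
  Sd branch = 0.102·Sd^0.62·e^(0.033·RH+0.04·T) = 13.86 μm/a
  r_corr = 3.188 + 13.86 = 17.05 μm/a

r_corr = 17.1 μm/a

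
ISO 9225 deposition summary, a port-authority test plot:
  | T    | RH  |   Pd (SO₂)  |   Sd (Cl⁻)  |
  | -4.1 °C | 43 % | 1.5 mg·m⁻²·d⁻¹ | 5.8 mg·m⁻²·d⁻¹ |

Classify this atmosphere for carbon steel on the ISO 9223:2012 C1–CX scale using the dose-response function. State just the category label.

C2

carbon steel: temperature factor f = +0.150·(-14.1) = -2.1150
  SO₂ term: 1.77·1.5^0.52·exp(0.02·43-2.1150) = 0.623
  Cl⁻ term: 0.102·5.8^0.62·exp(0.033·43+0.04·-4.1) = 1.064
  sum: 0.623 + 1.064 → r_corr = 1.687 μm/a
1.69 μm/a falls in (1.3, 25] for carbon steel → category C2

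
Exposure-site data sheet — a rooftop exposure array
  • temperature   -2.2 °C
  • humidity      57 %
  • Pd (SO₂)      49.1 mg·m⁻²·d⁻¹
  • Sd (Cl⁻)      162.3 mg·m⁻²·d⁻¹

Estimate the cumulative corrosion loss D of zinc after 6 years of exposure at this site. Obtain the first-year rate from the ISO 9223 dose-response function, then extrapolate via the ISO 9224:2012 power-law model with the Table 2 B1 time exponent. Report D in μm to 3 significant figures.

zinc: temperature factor f = +0.038·(-12.2) = -0.4636
  Pd branch = 0.0129·Pd^0.44·e^(0.046·RH+f) = 0.6195 μm/a
  Cl⁻ term: 0.0175·162.3^0.57·exp(0.008·57+0.085·-2.2) = 0.4166
  sum: 0.6195 + 0.4166 → r_corr = 1.036 μm/a
ISO 9224: D(t) = r_corr · t^b with b = 0.813 (zinc, B1)
  D(6) = 1.036 × 6^0.813 = 1.036 × 4.292 = 4.447 μm

D(6) = 4.45 μm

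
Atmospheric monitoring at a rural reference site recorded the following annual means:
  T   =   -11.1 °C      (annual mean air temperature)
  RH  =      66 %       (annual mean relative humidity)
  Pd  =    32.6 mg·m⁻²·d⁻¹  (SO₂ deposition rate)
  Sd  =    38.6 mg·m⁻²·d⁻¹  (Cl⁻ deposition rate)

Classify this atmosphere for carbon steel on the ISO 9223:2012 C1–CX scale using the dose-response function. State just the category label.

carbon steel: T≤10 °C ⇒ hinge +0.150·(-11.1−10) = -3.1650
  sulphur-dioxide contribution → 1.712 μm/a
  chloride contribution → 5.564 μm/a
  total first-year rate 7.276 μm/a
7.28 μm/a falls in (1.3, 25] for carbon steel → category C2

C2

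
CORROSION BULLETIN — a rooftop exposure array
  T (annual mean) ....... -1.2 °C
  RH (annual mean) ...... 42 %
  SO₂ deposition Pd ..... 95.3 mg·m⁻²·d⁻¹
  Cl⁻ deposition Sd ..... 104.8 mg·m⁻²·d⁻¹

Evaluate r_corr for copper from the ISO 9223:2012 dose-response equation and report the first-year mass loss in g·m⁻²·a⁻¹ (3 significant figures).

r_corr = 1.83 g·m⁻²·a⁻¹

copper: temperature factor f = +0.126·(-11.2) = -1.4112
  sulphur-dioxide contribution → 0.05037 μm/a
  chloride contribution → 0.1539 μm/a
  ⇒ r_corr(copper) = 0.2043 μm/a
Convert to mass loss: 0.2043 μm/a × 8.96 g/cm³ = 1.831 g·m⁻²·a⁻¹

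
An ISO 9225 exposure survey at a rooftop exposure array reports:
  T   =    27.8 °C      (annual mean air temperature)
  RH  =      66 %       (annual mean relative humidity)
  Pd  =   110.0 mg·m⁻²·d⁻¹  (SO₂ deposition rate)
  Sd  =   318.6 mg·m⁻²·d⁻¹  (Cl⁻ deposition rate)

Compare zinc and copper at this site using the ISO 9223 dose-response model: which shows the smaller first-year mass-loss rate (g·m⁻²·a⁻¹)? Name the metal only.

zinc: f(T) = -0.071·(T−10) [T>10 °C] = -1.2638
  sulphur-dioxide contribution → 0.6004 μm/a
  chloride contribution → 8.422 μm/a
  total first-year rate 9.023 μm/a
  mass loss = 9.023 μm/a × 7.14 g/cm³ = 64.42 g·m⁻²·a⁻¹
copper: f(T) = -0.080·(T−10) [T>10 °C] = -1.4240
  sulphur-dioxide contribution → 0.2127 μm/a
  chloride contribution → 2.042 μm/a
  total first-year rate 2.255 μm/a
  mass loss = 2.255 μm/a × 8.96 g/cm³ = 20.2 g·m⁻²·a⁻¹
Ordering by g·m⁻²·a⁻¹: zinc (64.4) > copper (20.2)

copper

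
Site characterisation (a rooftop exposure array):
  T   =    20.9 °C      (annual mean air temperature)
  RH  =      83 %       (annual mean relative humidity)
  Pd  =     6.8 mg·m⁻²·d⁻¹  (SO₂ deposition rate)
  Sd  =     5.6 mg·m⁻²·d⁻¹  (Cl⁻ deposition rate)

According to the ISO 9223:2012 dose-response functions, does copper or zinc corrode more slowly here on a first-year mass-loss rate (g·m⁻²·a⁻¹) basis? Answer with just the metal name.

copper: T>10 °C ⇒ hinge -0.080·(20.9−10) = -0.8720
  SO₂ term: 0.0053·6.8^0.26·exp(0.059·83-0.8720) = 0.4884
  Cl⁻ term: 0.01025·5.6^0.27·exp(0.036·83+0.049·20.9) = 0.9019
  r_corr = 0.4884 + 0.9019 = 1.39 μm/a
  mass loss = 1.39 μm/a × 8.96 g/cm³ = 12.46 g·m⁻²·a⁻¹
zinc: T>10 °C ⇒ hinge -0.071·(20.9−10) = -0.7739
  SO₂ term: 0.0129·6.8^0.44·exp(0.046·83-0.7739) = 0.6294
  Sd branch = 0.0175·Sd^0.57·e^(0.008·RH+0.085·T) = 0.5363 μm/a
  sum: 0.6294 + 0.5363 → r_corr = 1.166 μm/a
  mass loss = 1.166 μm/a × 7.14 g/cm³ = 8.323 g·m⁻²·a⁻¹
Ordering by g·m⁻²·a⁻¹: copper (12.5) > zinc (8.32)

zinc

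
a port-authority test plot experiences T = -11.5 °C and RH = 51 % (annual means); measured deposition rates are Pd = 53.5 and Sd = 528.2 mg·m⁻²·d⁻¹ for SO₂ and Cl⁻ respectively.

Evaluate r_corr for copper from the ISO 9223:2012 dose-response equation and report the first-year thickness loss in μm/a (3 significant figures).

copper: f(T) = +0.126·(T−10) [T≤10 °C] = -2.7090
  Pd branch = 0.0053·Pd^0.26·e^(0.059·RH+f) = 0.02013 μm/a
  Cl⁻ term: 0.01025·528.2^0.27·exp(0.036·51+0.049·-11.5) = 0.1988
  r_corr = 0.02013 + 0.1988 = 0.219 μm/a

r_corr = 0.219 μm/a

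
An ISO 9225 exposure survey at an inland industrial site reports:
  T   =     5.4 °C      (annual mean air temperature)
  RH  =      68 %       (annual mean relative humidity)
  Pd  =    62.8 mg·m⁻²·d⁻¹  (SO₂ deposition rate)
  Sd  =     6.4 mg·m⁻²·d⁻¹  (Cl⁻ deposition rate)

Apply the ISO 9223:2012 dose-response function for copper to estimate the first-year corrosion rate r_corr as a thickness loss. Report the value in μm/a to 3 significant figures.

copper: T≤10 °C ⇒ hinge +0.126·(5.4−10) = -0.5796
  SO₂ term: 0.0053·62.8^0.26·exp(0.059·68-0.5796) = 0.4813
  Sd branch = 0.01025·Sd^0.27·e^(0.036·RH+0.049·T) = 0.255 μm/a
  sum: 0.4813 + 0.255 → r_corr = 0.7363 μm/a

r_corr = 0.736 μm/a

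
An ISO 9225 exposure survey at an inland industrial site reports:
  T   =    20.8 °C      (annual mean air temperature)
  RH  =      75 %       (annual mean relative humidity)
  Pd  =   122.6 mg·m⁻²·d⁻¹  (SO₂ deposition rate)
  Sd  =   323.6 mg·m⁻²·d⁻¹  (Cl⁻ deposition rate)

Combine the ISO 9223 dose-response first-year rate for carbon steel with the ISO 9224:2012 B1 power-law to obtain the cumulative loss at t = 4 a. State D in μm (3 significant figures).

carbon steel: T>10 °C ⇒ hinge -0.054·(20.8−10) = -0.5832
  sulphur-dioxide contribution → 53.97 μm/a
  chloride contribution → 100.2 μm/a
  ⇒ r_corr(carbon steel) = 154.2 μm/a
ISO 9224: D(t) = r_corr · t^b with b = 0.523 (carbon steel, B1)
  D(4) = 154.2 × 4^0.523 = 154.2 × 2.065 = 318.4 μm

D(4) = 318 μm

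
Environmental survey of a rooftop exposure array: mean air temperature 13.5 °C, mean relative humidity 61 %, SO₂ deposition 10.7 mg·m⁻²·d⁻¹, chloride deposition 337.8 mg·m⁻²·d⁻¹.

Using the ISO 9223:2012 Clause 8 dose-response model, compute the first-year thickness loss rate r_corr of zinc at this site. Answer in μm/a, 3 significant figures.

r_corr = 2.95 μm/a

zinc: temperature factor f = -0.071·(3.5) = -0.2485
  sulphur-dioxide contribution → 0.4723 μm/a
  chloride contribution → 2.481 μm/a
  total first-year rate 2.954 μm/a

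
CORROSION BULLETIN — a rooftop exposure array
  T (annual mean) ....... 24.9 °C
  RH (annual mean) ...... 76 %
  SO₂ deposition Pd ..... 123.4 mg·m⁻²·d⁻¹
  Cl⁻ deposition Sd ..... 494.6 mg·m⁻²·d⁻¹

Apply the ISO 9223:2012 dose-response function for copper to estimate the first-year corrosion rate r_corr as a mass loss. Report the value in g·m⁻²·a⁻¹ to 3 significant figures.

copper: T>10 °C ⇒ hinge -0.080·(24.9−10) = -1.1920
  SO₂ term: 0.0053·123.4^0.26·exp(0.059·76-1.1920) = 0.4986
  Sd branch = 0.01025·Sd^0.27·e^(0.036·RH+0.049·T) = 2.859 μm/a
  r_corr = 0.4986 + 2.859 = 3.358 μm/a
Convert to mass loss: 3.358 μm/a × 8.96 g/cm³ = 30.09 g·m⁻²·a⁻¹

r_corr = 30.1 g·m⁻²·a⁻¹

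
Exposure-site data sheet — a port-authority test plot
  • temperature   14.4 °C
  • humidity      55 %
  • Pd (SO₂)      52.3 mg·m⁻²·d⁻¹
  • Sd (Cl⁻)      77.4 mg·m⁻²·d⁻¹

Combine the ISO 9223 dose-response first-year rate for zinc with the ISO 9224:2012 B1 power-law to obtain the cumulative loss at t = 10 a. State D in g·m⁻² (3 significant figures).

D(10) = 82.5 g·m⁻²

zinc: f(T) = -0.071·(T−10) [T>10 °C] = -0.3124
  sulphur-dioxide contribution → 0.6758 μm/a
  chloride contribution → 1.102 μm/a
  ⇒ r_corr(zinc) = 1.778 μm/a
Long-term exponent b (ISO 9224 Table 2, B1) = 0.813
  D(10) = 1.778 × 10^0.813 = 1.778 × 6.501 = 11.56 μm
  Mass loss = 11.56 μm × 7.14 g/cm³ = 82.54 g·m⁻²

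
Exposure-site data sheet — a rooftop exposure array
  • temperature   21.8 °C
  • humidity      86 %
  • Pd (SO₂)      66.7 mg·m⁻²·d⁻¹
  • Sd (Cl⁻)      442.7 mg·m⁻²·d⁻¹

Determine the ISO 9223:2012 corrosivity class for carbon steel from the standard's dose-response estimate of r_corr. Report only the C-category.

carbon steel: T>10 °C ⇒ hinge -0.054·(21.8−10) = -0.6372
  SO₂ term: 1.77·66.7^0.52·exp(0.02·86-0.6372) = 46.43
  Cl⁻ term: 0.102·442.7^0.62·exp(0.033·86+0.04·21.8) = 182.1
  r_corr = 46.43 + 182.1 = 228.6 μm/a
229 μm/a falls in (200, 700] for carbon steel → category CX

CX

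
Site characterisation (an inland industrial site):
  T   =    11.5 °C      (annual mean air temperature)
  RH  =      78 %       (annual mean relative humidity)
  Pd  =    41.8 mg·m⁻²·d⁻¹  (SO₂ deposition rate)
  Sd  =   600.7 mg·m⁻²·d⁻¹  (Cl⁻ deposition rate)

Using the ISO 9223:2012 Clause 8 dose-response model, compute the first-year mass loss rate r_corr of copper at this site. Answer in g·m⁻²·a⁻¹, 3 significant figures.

r_corr = 26.1 g·m⁻²·a⁻¹

copper: T>10 °C ⇒ hinge -0.080·(11.5−10) = -0.1200
  sulphur-dioxide contribution → 1.237 μm/a
  chloride contribution → 1.68 μm/a
  ⇒ r_corr(copper) = 2.916 μm/a
Convert to mass loss: 2.916 μm/a × 8.96 g/cm³ = 26.13 g·m⁻²·a⁻¹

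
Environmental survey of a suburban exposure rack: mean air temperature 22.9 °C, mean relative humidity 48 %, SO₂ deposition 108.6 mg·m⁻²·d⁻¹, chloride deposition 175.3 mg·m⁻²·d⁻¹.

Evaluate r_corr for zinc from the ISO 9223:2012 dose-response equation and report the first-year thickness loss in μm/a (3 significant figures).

r_corr = 3.79 μm/a

zinc: T>10 °C ⇒ hinge -0.071·(22.9−10) = -0.9159
  sulphur-dioxide contribution → 0.3694 μm/a
  chloride contribution → 3.421 μm/a
  total first-year rate 3.79 μm/a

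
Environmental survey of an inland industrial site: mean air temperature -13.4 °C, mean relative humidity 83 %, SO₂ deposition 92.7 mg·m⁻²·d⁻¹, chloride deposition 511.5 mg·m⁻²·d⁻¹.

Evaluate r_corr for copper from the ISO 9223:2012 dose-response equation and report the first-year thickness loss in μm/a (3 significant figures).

copper: T≤10 °C ⇒ hinge +0.126·(-13.4−10) = -2.9484
  Pd branch = 0.0053·Pd^0.26·e^(0.059·RH+f) = 0.1208 μm/a
  Cl⁻ term: 0.01025·511.5^0.27·exp(0.036·83+0.049·-13.4) = 0.5684
  sum: 0.1208 + 0.5684 → r_corr = 0.6891 μm/a

r_corr = 0.689 μm/a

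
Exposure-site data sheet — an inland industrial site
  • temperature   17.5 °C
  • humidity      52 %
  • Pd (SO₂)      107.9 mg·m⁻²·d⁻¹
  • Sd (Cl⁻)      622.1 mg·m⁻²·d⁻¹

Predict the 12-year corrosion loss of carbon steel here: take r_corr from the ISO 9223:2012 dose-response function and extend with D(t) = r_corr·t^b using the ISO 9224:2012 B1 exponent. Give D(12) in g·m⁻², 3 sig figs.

carbon steel: temperature factor f = -0.054·(7.5) = -0.4050
  sulphur-dioxide contribution → 38.1 μm/a
  chloride contribution → 61.67 μm/a
  ⇒ r_corr(carbon steel) = 99.77 μm/a
Long-term exponent b (ISO 9224 Table 2, B1) = 0.523
  D(12) = 99.77 × 12^0.523 = 99.77 × 3.668 = 365.9 μm
  Mass loss = 365.9 μm × 7.85 g/cm³ = 2873 g·m⁻²

D(12) = 2.87e+03 g·m⁻²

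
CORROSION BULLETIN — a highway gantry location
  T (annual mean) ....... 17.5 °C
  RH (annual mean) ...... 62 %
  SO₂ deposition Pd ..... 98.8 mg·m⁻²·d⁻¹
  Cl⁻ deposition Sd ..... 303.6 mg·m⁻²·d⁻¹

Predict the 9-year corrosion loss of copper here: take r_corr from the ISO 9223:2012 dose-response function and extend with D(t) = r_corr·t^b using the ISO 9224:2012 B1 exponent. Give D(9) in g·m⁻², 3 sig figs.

D(9) = 55.3 g·m⁻²

copper: f(T) = -0.080·(T−10) [T>10 °C] = -0.6000
  sulphur-dioxide contribution → 0.3724 μm/a
  chloride contribution → 1.054 μm/a
  total first-year rate 1.426 μm/a
Power-law: D(9) = r_corr · 9^0.667
  D(9) = 1.426 × 9^0.667 = 1.426 × 4.33 = 6.175 μm
  Mass loss = 6.175 μm × 8.96 g/cm³ = 55.32 g·m⁻²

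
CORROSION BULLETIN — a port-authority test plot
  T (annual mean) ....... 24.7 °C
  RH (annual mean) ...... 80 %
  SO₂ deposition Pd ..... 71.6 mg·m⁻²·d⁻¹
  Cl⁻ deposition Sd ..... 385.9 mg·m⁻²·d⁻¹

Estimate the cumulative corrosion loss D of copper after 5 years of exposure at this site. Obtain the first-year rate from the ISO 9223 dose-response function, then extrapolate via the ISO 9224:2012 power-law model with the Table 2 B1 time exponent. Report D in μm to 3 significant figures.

D(5) = 10.6 μm

copper: temperature factor f = -0.080·(14.7) = -1.1760
  sulphur-dioxide contribution → 0.5568 μm/a
  chloride contribution → 3.058 μm/a
  total first-year rate 3.615 μm/a
Long-term exponent b (ISO 9224 Table 2, B1) = 0.667
  D(5) = 3.615 × 5^0.667 = 3.615 × 2.926 = 10.58 μm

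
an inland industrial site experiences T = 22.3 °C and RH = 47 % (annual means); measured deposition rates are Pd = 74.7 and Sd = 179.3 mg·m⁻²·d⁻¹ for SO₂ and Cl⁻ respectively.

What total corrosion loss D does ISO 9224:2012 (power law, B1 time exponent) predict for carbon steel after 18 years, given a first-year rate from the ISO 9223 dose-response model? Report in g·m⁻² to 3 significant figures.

D(18) = 1.82e+03 g·m⁻²

carbon steel: temperature factor f = -0.054·(12.3) = -0.6642
  Pd branch = 1.77·Pd^0.52·e^(0.02·RH+f) = 21.97 μm/a
  Sd branch = 0.102·Sd^0.62·e^(0.033·RH+0.04·T) = 29.3 μm/a
  r_corr = 21.97 + 29.3 = 51.27 μm/a
Long-term exponent b (ISO 9224 Table 2, B1) = 0.523
  D(18) = 51.27 × 18^0.523 = 51.27 × 4.534 = 232.5 μm
  Mass loss = 232.5 μm × 7.85 g/cm³ = 1825 g·m⁻²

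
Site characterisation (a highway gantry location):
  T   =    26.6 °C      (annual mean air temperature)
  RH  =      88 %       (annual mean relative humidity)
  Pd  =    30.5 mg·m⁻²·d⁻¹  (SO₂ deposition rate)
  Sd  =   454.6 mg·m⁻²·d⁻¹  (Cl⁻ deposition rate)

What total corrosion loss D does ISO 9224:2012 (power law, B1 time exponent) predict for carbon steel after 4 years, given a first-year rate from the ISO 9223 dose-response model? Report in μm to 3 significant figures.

D(4) = 546 μm

carbon steel: temperature factor f = -0.054·(16.6) = -0.8964
  SO₂ term: 1.77·30.5^0.52·exp(0.02·88-0.8964) = 24.82
  Cl⁻ term: 0.102·454.6^0.62·exp(0.033·88+0.04·26.6) = 239.7
  r_corr = 24.82 + 239.7 = 264.5 μm/a
Long-term exponent b (ISO 9224 Table 2, B1) = 0.523
  D(4) = 264.5 × 4^0.523 = 264.5 × 2.065 = 546.1 μm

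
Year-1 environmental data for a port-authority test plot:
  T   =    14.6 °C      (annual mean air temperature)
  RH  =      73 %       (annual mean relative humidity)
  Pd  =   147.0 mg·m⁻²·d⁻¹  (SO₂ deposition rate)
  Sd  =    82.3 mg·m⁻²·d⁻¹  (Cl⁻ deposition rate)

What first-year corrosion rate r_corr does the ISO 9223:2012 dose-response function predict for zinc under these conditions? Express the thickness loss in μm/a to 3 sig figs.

r_corr = 3.74 μm/a

zinc: T>10 °C ⇒ hinge -0.071·(14.6−10) = -0.3266
  SO₂ term: 0.0129·147.0^0.44·exp(0.046·73-0.3266) = 2.403
  Cl⁻ term: 0.0175·82.3^0.57·exp(0.008·73+0.085·14.6) = 1.341
  sum: 2.403 + 1.341 → r_corr = 3.744 μm/a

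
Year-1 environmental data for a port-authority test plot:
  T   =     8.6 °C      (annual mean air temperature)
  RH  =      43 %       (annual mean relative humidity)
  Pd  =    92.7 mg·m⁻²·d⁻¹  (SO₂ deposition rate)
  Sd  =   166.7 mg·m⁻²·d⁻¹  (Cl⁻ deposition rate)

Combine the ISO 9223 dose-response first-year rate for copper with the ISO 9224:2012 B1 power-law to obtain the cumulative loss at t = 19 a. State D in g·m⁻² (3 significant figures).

copper: f(T) = +0.126·(T−10) [T≤10 °C] = -0.1764
  SO₂ term: 0.0053·92.7^0.26·exp(0.059·43-0.1764) = 0.1824
  Cl⁻ term: 0.01025·166.7^0.27·exp(0.036·43+0.049·8.6) = 0.2924
  sum: 0.1824 + 0.2924 → r_corr = 0.4747 μm/a
ISO 9224: D(t) = r_corr · t^b with b = 0.667 (copper, B1)
  D(19) = 0.4747 × 19^0.667 = 0.4747 × 7.127 = 3.384 μm
  Mass loss = 3.384 μm × 8.96 g/cm³ = 30.32 g·m⁻²

D(19) = 30.3 g·m⁻²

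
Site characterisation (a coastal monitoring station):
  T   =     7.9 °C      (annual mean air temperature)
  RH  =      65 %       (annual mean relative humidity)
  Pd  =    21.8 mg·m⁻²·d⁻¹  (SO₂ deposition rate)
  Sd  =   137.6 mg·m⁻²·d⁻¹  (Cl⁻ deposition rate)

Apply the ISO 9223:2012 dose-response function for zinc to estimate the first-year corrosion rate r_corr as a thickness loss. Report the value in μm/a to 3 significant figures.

zinc: f(T) = +0.038·(T−10) [T≤10 °C] = -0.0798
  SO₂ term: 0.0129·21.8^0.44·exp(0.046·65-0.0798) = 0.9192
  Sd branch = 0.0175·Sd^0.57·e^(0.008·RH+0.085·T) = 0.9539 μm/a
  r_corr = 0.9192 + 0.9539 = 1.873 μm/a

r_corr = 1.87 μm/a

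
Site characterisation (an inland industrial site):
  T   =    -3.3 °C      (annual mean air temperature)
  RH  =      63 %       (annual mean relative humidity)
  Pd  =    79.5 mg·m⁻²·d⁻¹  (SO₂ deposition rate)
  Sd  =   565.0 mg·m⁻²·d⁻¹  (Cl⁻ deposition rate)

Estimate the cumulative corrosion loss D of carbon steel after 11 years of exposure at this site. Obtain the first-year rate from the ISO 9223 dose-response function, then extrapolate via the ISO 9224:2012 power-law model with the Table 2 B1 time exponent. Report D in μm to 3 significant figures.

carbon steel: f(T) = +0.150·(T−10) [T≤10 °C] = -1.9950
  SO₂ term: 1.77·79.5^0.52·exp(0.02·63-1.9950) = 8.26
  Cl⁻ term: 0.102·565.0^0.62·exp(0.033·63+0.04·-3.3) = 36.34
  sum: 8.26 + 36.34 → r_corr = 44.6 μm/a
ISO 9224: D(t) = r_corr · t^b with b = 0.523 (carbon steel, B1)
  D(11) = 44.6 × 11^0.523 = 44.6 × 3.505 = 156.3 μm

D(11) = 156 μm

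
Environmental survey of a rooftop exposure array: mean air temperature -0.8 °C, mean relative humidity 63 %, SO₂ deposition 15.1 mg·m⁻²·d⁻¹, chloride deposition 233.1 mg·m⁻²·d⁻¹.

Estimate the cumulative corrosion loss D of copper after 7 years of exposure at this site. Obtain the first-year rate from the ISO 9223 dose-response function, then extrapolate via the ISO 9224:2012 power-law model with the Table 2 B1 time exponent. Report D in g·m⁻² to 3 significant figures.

copper: temperature factor f = +0.126·(-10.8) = -1.3608
  sulphur-dioxide contribution → 0.1133 μm/a
  chloride contribution → 0.4149 μm/a
  total first-year rate 0.5281 μm/a
Power-law: D(7) = r_corr · 7^0.667
  D(7) = 0.5281 × 7^0.667 = 0.5281 × 3.662 = 1.934 μm
  Mass loss = 1.934 μm × 8.96 g/cm³ = 17.33 g·m⁻²

D(7) = 17.3 g·m⁻²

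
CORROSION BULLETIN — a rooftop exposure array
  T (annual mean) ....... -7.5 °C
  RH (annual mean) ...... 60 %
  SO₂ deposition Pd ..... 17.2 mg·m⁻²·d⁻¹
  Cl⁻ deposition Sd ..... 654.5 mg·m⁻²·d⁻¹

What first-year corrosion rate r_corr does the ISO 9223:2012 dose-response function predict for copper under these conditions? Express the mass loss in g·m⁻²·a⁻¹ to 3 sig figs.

copper: T≤10 °C ⇒ hinge +0.126·(-7.5−10) = -2.2050
  sulphur-dioxide contribution → 0.0422 μm/a
  chloride contribution → 0.3544 μm/a
  total first-year rate 0.3966 μm/a
Convert to mass loss: 0.3966 μm/a × 8.96 g/cm³ = 3.554 g·m⁻²·a⁻¹

r_corr = 3.55 g·m⁻²·a⁻¹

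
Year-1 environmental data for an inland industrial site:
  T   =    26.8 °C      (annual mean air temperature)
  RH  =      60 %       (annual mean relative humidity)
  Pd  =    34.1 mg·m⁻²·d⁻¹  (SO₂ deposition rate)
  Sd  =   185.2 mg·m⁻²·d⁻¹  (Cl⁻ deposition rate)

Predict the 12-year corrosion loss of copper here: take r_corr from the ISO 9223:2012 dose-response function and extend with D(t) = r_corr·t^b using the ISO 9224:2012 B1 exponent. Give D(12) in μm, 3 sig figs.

copper: temperature factor f = -0.080·(16.8) = -1.3440
  SO₂ term: 0.0053·34.1^0.26·exp(0.059·60-1.3440) = 0.1193
  Cl⁻ term: 0.01025·185.2^0.27·exp(0.036·60+0.049·26.8) = 1.353
  r_corr = 0.1193 + 1.353 = 1.473 μm/a
Long-term exponent b (ISO 9224 Table 2, B1) = 0.667
  D(12) = 1.473 × 12^0.667 = 1.473 × 5.246 = 7.725 μm

D(12) = 7.72 μm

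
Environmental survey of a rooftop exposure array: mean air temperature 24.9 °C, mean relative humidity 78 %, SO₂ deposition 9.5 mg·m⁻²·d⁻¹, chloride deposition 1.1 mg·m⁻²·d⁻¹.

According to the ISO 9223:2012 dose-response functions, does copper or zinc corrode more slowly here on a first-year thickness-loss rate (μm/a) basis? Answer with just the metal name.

copper: f(T) = -0.080·(T−10) [T>10 °C] = -1.1920
  sulphur-dioxide contribution → 0.288 μm/a
  chloride contribution → 0.5906 μm/a
  total first-year rate 0.8786 μm/a
zinc: temperature factor f = -0.071·(14.9) = -1.0579
  sulphur-dioxide contribution → 0.4361 μm/a
  chloride contribution → 0.2863 μm/a
  total first-year rate 0.7224 μm/a
Ordering by μm/a: copper (0.879) > zinc (0.722)

zinc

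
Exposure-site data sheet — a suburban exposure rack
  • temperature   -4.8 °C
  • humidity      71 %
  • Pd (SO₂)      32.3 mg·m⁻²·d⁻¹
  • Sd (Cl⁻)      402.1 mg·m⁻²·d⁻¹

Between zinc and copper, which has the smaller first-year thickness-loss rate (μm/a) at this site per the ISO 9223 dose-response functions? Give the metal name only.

zinc: f(T) = +0.038·(T−10) [T≤10 °C] = -0.5624
  Pd branch = 0.0129·Pd^0.44·e^(0.046·RH+f) = 0.8888 μm/a
  Sd branch = 0.0175·Sd^0.57·e^(0.008·RH+0.085·T) = 0.6266 μm/a
  sum: 0.8888 + 0.6266 → r_corr = 1.515 μm/a
copper: f(T) = +0.126·(T−10) [T≤10 °C] = -1.8648
  Pd branch = 0.0053·Pd^0.26·e^(0.059·RH+f) = 0.1337 μm/a
  Sd branch = 0.01025·Sd^0.27·e^(0.036·RH+0.049·T) = 0.527 μm/a
  sum: 0.1337 + 0.527 → r_corr = 0.6607 μm/a
Ordering by μm/a: zinc (1.52) > copper (0.661)

copper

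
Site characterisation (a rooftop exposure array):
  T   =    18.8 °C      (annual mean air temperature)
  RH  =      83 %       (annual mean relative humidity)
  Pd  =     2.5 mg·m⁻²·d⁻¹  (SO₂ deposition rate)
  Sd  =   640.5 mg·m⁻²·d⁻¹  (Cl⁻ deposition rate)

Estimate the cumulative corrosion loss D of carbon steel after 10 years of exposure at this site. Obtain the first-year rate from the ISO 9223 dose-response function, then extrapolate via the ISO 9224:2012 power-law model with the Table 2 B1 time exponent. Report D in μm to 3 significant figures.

D(10) = 645 μm

carbon steel: f(T) = -0.054·(T−10) [T>10 °C] = -0.4752
  sulphur-dioxide contribution → 9.321 μm/a
  chloride contribution → 184 μm/a
  ⇒ r_corr(carbon steel) = 193.3 μm/a
Power-law: D(10) = r_corr · 10^0.523
  D(10) = 193.3 × 10^0.523 = 193.3 × 3.334 = 644.5 μm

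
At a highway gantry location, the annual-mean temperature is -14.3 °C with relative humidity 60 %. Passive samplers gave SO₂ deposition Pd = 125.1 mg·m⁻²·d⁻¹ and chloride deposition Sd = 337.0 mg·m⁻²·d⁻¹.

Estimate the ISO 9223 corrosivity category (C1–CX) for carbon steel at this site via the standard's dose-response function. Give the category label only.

C2

carbon steel: T≤10 °C ⇒ hinge +0.150·(-14.3−10) = -3.6450
  Pd branch = 1.77·Pd^0.52·e^(0.02·RH+f) = 1.891 μm/a
  Sd branch = 0.102·Sd^0.62·e^(0.033·RH+0.04·T) = 15.39 μm/a
  r_corr = 1.891 + 15.39 = 17.28 μm/a
ISO 9223 Table 2 (carbon steel): 1.3 < 17.3 ≤ 25 μm/a ⇒ C2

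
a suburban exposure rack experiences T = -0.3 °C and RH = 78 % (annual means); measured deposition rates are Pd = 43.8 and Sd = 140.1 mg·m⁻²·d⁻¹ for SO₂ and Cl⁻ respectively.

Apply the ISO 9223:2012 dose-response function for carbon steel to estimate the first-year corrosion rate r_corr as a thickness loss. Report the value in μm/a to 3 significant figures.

r_corr = 41.1 μm/a

carbon steel: T≤10 °C ⇒ hinge +0.150·(-0.3−10) = -1.5450
  Pd branch = 1.77·Pd^0.52·e^(0.02·RH+f) = 12.82 μm/a
  Sd branch = 0.102·Sd^0.62·e^(0.033·RH+0.04·T) = 28.32 μm/a
  sum: 12.82 + 28.32 → r_corr = 41.14 μm/a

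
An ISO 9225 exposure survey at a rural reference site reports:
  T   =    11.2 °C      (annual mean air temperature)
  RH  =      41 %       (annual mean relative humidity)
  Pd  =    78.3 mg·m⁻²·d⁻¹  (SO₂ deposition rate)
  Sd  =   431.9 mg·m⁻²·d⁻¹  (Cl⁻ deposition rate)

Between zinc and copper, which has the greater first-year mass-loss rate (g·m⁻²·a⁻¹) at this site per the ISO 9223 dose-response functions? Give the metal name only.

zinc: temperature factor f = -0.071·(1.2) = -0.0852
  sulphur-dioxide contribution → 0.532 μm/a
  chloride contribution → 2 μm/a
  ⇒ r_corr(zinc) = 2.532 μm/a
  mass loss = 2.532 μm/a × 7.14 g/cm³ = 18.08 g·m⁻²·a⁻¹
copper: T>10 °C ⇒ hinge -0.080·(11.2−10) = -0.0960
  sulphur-dioxide contribution → 0.1681 μm/a
  chloride contribution → 0.3996 μm/a
  total first-year rate 0.5677 μm/a
  mass loss = 0.5677 μm/a × 8.96 g/cm³ = 5.087 g·m⁻²·a⁻¹
Ordering by g·m⁻²·a⁻¹: zinc (18.1) > copper (5.09)

zinc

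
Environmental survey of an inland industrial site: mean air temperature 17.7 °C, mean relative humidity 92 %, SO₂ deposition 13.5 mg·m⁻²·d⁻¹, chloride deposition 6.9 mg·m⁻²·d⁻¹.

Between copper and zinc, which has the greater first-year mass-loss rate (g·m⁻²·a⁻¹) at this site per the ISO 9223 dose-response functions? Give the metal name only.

copper

copper: f(T) = -0.080·(T−10) [T>10 °C] = -0.6160
  SO₂ term: 0.0053·13.5^0.26·exp(0.059·92-0.6160) = 1.282
  Cl⁻ term: 0.01025·6.9^0.27·exp(0.036·92+0.049·17.7) = 1.128
  r_corr = 1.282 + 1.128 = 2.41 μm/a
  mass loss = 2.41 μm/a × 8.96 g/cm³ = 21.6 g·m⁻²·a⁻¹
zinc: temperature factor f = -0.071·(7.7) = -0.5467
  SO₂ term: 0.0129·13.5^0.44·exp(0.046·92-0.5467) = 1.616
  Cl⁻ term: 0.0175·6.9^0.57·exp(0.008·92+0.085·17.7) = 0.4946
  sum: 1.616 + 0.4946 → r_corr = 2.111 μm/a
  mass loss = 2.111 μm/a × 7.14 g/cm³ = 15.07 g·m⁻²·a⁻¹
Ordering by g·m⁻²·a⁻¹: copper (21.6) > zinc (15.1)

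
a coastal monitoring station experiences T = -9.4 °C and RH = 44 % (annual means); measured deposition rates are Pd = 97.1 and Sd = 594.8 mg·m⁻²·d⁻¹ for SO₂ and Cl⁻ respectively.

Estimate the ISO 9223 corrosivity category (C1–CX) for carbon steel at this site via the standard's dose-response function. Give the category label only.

carbon steel: temperature factor f = +0.150·(-19.4) = -2.9100
  Pd branch = 1.77·Pd^0.52·e^(0.02·RH+f) = 2.51 μm/a
  Cl⁻ term: 0.102·594.8^0.62·exp(0.033·44+0.04·-9.4) = 15.7
  r_corr = 2.51 + 15.7 = 18.21 μm/a
18.2 μm/a falls in (1.3, 25] for carbon steel → category C2

C2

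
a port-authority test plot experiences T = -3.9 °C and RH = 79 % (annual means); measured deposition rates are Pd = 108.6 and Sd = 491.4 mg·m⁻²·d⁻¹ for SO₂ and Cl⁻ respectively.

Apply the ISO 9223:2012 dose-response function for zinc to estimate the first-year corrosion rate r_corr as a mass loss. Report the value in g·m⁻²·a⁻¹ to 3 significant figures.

r_corr = 21.9 g·m⁻²·a⁻¹

zinc: T≤10 °C ⇒ hinge +0.038·(-3.9−10) = -0.5282
  sulphur-dioxide contribution → 2.266 μm/a
  chloride contribution → 0.8085 μm/a
  ⇒ r_corr(zinc) = 3.074 μm/a
Convert to mass loss: 3.074 μm/a × 7.14 g/cm³ = 21.95 g·m⁻²·a⁻¹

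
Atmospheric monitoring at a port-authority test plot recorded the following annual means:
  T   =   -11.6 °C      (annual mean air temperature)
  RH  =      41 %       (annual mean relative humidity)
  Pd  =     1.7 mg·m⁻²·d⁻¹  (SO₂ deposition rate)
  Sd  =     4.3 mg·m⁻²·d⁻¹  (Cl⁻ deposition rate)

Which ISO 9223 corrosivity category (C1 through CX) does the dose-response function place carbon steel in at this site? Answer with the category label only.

carbon steel: temperature factor f = +0.150·(-21.6) = -3.2400
  SO₂ term: 1.77·1.7^0.52·exp(0.02·41-3.2400) = 0.2074
  Sd branch = 0.102·Sd^0.62·e^(0.033·RH+0.04·T) = 0.613 μm/a
  sum: 0.2074 + 0.613 → r_corr = 0.8204 μm/a
0.82 μm/a falls in (0, 1.3] for carbon steel → category C1

C1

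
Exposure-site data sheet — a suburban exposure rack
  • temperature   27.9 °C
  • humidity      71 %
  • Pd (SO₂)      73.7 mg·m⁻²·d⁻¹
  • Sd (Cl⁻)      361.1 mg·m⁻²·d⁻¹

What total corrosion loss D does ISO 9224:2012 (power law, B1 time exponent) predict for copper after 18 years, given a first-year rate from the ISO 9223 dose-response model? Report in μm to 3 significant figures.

copper: temperature factor f = -0.080·(17.9) = -1.4320
  Pd branch = 0.0053·Pd^0.26·e^(0.059·RH+f) = 0.2554 μm/a
  Sd branch = 0.01025·Sd^0.27·e^(0.036·RH+0.049·T) = 2.541 μm/a
  sum: 0.2554 + 2.541 → r_corr = 2.797 μm/a
Power-law: D(18) = r_corr · 18^0.667
  D(18) = 2.797 × 18^0.667 = 2.797 × 6.875 = 19.23 μm

D(18) = 19.2 μm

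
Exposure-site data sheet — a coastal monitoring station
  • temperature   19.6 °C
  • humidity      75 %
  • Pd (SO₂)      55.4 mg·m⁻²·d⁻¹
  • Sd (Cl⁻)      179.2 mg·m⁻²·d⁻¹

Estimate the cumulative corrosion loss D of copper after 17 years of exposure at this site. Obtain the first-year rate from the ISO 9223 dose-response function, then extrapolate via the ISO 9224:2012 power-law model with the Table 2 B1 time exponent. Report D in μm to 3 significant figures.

D(17) = 14.6 μm

copper: T>10 °C ⇒ hinge -0.080·(19.6−10) = -0.7680
  Pd branch = 0.0053·Pd^0.26·e^(0.059·RH+f) = 0.5832 μm/a
  Sd branch = 0.01025·Sd^0.27·e^(0.036·RH+0.049·T) = 1.617 μm/a
  r_corr = 0.5832 + 1.617 = 2.201 μm/a
Power-law: D(17) = r_corr · 17^0.667
  D(17) = 2.201 × 17^0.667 = 2.201 × 6.618 = 14.56 μm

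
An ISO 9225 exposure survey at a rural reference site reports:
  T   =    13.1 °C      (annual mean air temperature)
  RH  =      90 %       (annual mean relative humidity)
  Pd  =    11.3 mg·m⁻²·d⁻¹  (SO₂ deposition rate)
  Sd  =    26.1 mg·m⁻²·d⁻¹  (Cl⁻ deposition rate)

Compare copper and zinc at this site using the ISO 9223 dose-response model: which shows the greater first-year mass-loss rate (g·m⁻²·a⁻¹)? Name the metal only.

copper

copper: temperature factor f = -0.080·(3.1) = -0.2480
  sulphur-dioxide contribution → 1.572 μm/a
  chloride contribution → 1.2 μm/a
  ⇒ r_corr(copper) = 2.772 μm/a
  mass loss = 2.772 μm/a × 8.96 g/cm³ = 24.84 g·m⁻²·a⁻¹
zinc: temperature factor f = -0.071·(3.1) = -0.2201
  sulphur-dioxide contribution → 1.889 μm/a
  chloride contribution → 0.7028 μm/a
  total first-year rate 2.592 μm/a
  mass loss = 2.592 μm/a × 7.14 g/cm³ = 18.51 g·m⁻²·a⁻¹
Ordering by g·m⁻²·a⁻¹: copper (24.8) > zinc (18.5)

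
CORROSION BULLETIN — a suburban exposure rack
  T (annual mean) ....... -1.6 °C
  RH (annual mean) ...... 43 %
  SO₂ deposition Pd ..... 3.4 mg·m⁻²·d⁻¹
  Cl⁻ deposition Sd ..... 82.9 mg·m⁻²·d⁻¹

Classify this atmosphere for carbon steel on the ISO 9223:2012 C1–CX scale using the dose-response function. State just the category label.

C2

carbon steel: f(T) = +0.150·(T−10) [T≤10 °C] = -1.7400
  SO₂ term: 1.77·3.4^0.52·exp(0.02·43-1.7400) = 1.387
  Sd branch = 0.102·Sd^0.62·e^(0.033·RH+0.04·T) = 6.117 μm/a
  sum: 1.387 + 6.117 → r_corr = 7.505 μm/a
ISO 9223 Table 2 (carbon steel): 1.3 < 7.5 ≤ 25 μm/a ⇒ C2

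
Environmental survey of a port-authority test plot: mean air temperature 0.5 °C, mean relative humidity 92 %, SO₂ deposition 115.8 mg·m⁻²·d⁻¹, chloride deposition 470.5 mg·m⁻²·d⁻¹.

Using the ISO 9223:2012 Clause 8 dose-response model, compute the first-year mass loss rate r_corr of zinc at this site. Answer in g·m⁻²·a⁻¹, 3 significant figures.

r_corr = 44.8 g·m⁻²·a⁻¹

zinc: T≤10 °C ⇒ hinge +0.038·(0.5−10) = -0.3610
  Pd branch = 0.0129·Pd^0.44·e^(0.046·RH+f) = 5.009 μm/a
  Cl⁻ term: 0.0175·470.5^0.57·exp(0.008·92+0.085·0.5) = 1.272
  r_corr = 5.009 + 1.272 = 6.281 μm/a
Convert to mass loss: 6.281 μm/a × 7.14 g/cm³ = 44.85 g·m⁻²·a⁻¹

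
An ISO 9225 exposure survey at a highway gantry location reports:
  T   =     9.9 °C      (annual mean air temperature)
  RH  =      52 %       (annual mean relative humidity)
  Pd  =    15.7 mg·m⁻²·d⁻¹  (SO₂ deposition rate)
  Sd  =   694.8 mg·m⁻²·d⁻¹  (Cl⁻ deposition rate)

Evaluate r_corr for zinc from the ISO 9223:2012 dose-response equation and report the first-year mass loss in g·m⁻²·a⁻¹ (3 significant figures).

zinc: T≤10 °C ⇒ hinge +0.038·(9.9−10) = -0.0038
  SO₂ term: 0.0129·15.7^0.44·exp(0.046·52-0.0038) = 0.472
  Cl⁻ term: 0.0175·694.8^0.57·exp(0.008·52+0.085·9.9) = 2.565
  r_corr = 0.472 + 2.565 = 3.037 μm/a
Convert to mass loss: 3.037 μm/a × 7.14 g/cm³ = 21.68 g·m⁻²·a⁻¹

r_corr = 21.7 g·m⁻²·a⁻¹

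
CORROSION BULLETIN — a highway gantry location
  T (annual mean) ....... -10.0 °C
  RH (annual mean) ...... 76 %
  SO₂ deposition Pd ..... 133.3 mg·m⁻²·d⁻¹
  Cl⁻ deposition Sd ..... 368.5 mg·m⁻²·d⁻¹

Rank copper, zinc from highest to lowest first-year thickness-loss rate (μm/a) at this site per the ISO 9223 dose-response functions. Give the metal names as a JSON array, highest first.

["zinc", "copper"]

copper: T≤10 °C ⇒ hinge +0.126·(-10.0−10) = -2.5200
  SO₂ term: 0.0053·133.3^0.26·exp(0.059·76-2.5200) = 0.1348
  Sd branch = 0.01025·Sd^0.27·e^(0.036·RH+0.049·T) = 0.4776 μm/a
  sum: 0.1348 + 0.4776 → r_corr = 0.6124 μm/a
zinc: T≤10 °C ⇒ hinge +0.038·(-10.0−10) = -0.7600
  SO₂ term: 0.0129·133.3^0.44·exp(0.046·76-0.7600) = 1.713
  Sd branch = 0.0175·Sd^0.57·e^(0.008·RH+0.085·T) = 0.3988 μm/a
  sum: 1.713 + 0.3988 → r_corr = 2.112 μm/a
Ordering by μm/a: zinc (2.11) > copper (0.612)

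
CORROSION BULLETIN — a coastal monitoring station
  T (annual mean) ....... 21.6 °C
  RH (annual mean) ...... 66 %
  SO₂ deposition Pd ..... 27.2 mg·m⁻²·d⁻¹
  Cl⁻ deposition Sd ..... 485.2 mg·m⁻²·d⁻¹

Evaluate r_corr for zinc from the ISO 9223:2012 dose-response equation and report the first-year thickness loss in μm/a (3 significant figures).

r_corr = 6.82 μm/a

zinc: temperature factor f = -0.071·(11.6) = -0.8236
  sulphur-dioxide contribution → 0.5042 μm/a
  chloride contribution → 6.32 μm/a
  total first-year rate 6.824 μm/a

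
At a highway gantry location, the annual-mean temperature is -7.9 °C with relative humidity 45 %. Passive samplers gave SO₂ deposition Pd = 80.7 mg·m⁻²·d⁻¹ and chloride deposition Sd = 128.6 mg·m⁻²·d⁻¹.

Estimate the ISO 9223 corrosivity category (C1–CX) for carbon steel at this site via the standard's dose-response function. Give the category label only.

C2

carbon steel: T≤10 °C ⇒ hinge +0.150·(-7.9−10) = -2.6850
  sulphur-dioxide contribution → 2.913 μm/a
  chloride contribution → 6.668 μm/a
  ⇒ r_corr(carbon steel) = 9.581 μm/a
ISO 9223 Table 2 (carbon steel): 1.3 < 9.58 ≤ 25 μm/a ⇒ C2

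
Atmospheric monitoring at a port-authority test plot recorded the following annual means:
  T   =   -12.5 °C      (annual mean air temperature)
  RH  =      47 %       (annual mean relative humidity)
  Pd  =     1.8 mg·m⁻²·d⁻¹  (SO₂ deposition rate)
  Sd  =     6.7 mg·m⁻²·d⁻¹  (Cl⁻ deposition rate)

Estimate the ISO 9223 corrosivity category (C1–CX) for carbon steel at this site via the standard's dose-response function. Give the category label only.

C1

carbon steel: f(T) = +0.150·(T−10) [T≤10 °C] = -3.3750
  sulphur-dioxide contribution → 0.2105 μm/a
  chloride contribution → 0.9489 μm/a
  total first-year rate 1.159 μm/a
Category bounds: 0…1.3 μm/a bracket r_corr ⇒ C1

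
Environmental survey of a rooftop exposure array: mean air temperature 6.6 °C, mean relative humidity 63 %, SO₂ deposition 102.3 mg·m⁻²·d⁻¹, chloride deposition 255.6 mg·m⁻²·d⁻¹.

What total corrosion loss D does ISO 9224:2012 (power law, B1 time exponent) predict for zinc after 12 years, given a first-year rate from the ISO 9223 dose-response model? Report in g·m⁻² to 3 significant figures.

zinc: temperature factor f = +0.038·(-3.4) = -0.1292
  sulphur-dioxide contribution → 1.575 μm/a
  chloride contribution → 1.196 μm/a
  ⇒ r_corr(zinc) = 2.772 μm/a
Power-law: D(12) = r_corr · 12^0.813
  D(12) = 2.772 × 12^0.813 = 2.772 × 7.54 = 20.9 μm
  Mass loss = 20.9 μm × 7.14 g/cm³ = 149.2 g·m⁻²

D(12) = 149 g·m⁻²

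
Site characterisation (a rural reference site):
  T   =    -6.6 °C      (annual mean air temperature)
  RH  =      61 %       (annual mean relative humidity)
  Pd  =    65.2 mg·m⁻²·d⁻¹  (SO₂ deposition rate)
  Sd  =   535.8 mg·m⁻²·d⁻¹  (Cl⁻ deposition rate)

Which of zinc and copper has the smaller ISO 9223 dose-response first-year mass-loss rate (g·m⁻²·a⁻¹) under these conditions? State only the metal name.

copper

zinc: T≤10 °C ⇒ hinge +0.038·(-6.6−10) = -0.6308
  sulphur-dioxide contribution → 0.7137 μm/a
  chloride contribution → 0.5846 μm/a
  ⇒ r_corr(zinc) = 1.298 μm/a
  mass loss = 1.298 μm/a × 7.14 g/cm³ = 9.27 g·m⁻²·a⁻¹
copper: T≤10 °C ⇒ hinge +0.126·(-6.6−10) = -2.0916
  sulphur-dioxide contribution → 0.0709 μm/a
  chloride contribution → 0.3638 μm/a
  total first-year rate 0.4347 μm/a
  mass loss = 0.4347 μm/a × 8.96 g/cm³ = 3.895 g·m⁻²·a⁻¹
Ordering by g·m⁻²·a⁻¹: zinc (9.27) > copper (3.89)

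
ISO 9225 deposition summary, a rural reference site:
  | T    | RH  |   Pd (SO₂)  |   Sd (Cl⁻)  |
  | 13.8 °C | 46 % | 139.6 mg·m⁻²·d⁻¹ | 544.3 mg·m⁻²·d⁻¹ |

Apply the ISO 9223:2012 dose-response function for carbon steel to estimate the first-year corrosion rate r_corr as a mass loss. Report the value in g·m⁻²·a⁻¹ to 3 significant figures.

carbon steel: temperature factor f = -0.054·(3.8) = -0.2052
  sulphur-dioxide contribution → 47.18 μm/a
  chloride contribution → 40.16 μm/a
  ⇒ r_corr(carbon steel) = 87.34 μm/a
Convert to mass loss: 87.34 μm/a × 7.85 g/cm³ = 685.6 g·m⁻²·a⁻¹

r_corr = 686 g·m⁻²·a⁻¹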